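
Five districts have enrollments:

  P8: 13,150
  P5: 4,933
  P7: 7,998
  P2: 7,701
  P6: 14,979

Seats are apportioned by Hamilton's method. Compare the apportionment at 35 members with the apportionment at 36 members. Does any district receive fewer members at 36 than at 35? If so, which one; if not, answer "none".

P5

At 35 seats: P8 9, P5 4, P7 6, P2 5, P6 11.
At 36 seats: P8 10, P5 3, P7 6, P2 6, P6 11.
P5 drops from 4 to 3.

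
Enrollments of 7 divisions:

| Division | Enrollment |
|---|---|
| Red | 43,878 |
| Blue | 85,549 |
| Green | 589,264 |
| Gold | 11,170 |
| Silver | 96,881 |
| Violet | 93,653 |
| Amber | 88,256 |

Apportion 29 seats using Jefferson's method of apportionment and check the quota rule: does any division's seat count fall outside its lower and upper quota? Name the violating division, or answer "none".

Green

Standard quotas: Red 1.262, Blue 2.460, Green 16.942, Gold 0.321, Silver 2.785, Violet 2.693, Amber 2.537.
Jefferson allocation: Red 1, Blue 2, Green 18, Gold 0, Silver 3, Violet 3, Amber 2.
Green has quota 16.942 (lower 16, upper 17) but receives 18 — outside the quota interval.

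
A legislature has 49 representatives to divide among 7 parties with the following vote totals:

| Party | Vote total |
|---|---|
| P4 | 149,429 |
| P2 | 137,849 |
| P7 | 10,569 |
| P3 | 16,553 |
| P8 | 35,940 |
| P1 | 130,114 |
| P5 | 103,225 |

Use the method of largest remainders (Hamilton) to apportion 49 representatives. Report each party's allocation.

Standard divisor: 583679 ÷ 49 ≈ 11911.816.
Standard quotas: P4 12.5446, P2 11.5725, P7 0.8873, P3 1.3896, P8 3.0172, P1 10.9231, P5 8.6658.
Lower quotas: P4 12, P2 11, P7 0, P3 1, P8 3, P1 10, P5 8 (sum 45, leaving 4 seats).
Remainders in descending order: P1 0.9231, P7 0.8873, P5 0.6658, P2 0.5725, P4 0.5446, P3 0.3896, P8 0.0172.
Largest remainders: P1, P7, P5, P2 receive the extra seats.

P4: 12, P2: 12, P7: 1, P3: 1, P8: 3, P1: 11, P5: 9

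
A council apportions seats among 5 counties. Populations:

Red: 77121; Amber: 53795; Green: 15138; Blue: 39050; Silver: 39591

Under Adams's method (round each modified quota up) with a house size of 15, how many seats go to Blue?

Standard divisor 224695/15 ≈ 14979.667; standard quotas: Red 5.148, Amber 3.591, Green 1.011, Blue 2.607, Silver 2.643.
Rounding up gives 6, 4, 2, 3, 3 = 18 seats, so the divisor must be adjusted.
With modified divisor 18600: modified quotas Red 4.146, Amber 2.892, Green 0.814, Blue 2.099, Silver 2.129.
Rounding up: Red 5, Amber 3, Green 1, Blue 3, Silver 3 (total 15).
Blue receives 3.

3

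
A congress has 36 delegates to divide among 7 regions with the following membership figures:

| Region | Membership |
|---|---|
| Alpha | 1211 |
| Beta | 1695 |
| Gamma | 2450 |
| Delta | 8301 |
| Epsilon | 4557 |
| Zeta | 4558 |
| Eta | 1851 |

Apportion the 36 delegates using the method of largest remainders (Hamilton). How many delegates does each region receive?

Alpha=2, Beta=2, Gamma=3, Delta=12, Epsilon=7, Zeta=7, Eta=3

Total 24623; standard divisor 24623/36 ≈ 683.972.
Standard quotas: Alpha 1.7705, Beta 2.4782, Gamma 3.5820, Delta 12.1365, Epsilon 6.6626, Zeta 6.6640, Eta 2.7063.
Lower quotas: Alpha 1, Beta 2, Gamma 3, Delta 12, Epsilon 6, Zeta 6, Eta 2 (sum 32, leaving 4 seats).
Remainders in descending order: Alpha 0.7705, Eta 0.7063, Zeta 0.6640, Epsilon 0.6626, Gamma 0.5820, Beta 0.4782, Delta 0.1365.
Largest remainders: Alpha, Eta, Zeta, Epsilon receive the extra seats.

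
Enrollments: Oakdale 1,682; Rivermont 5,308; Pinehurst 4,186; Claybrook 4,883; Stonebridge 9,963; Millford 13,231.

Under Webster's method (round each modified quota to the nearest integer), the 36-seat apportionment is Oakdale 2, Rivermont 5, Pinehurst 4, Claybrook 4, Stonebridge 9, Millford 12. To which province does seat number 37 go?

Priority for the next seat is population ÷ (current seats + 0.5).
Priorities: Oakdale 672.800, Rivermont 965.091, Pinehurst 930.222, Claybrook 1085.111, Stonebridge 1048.737, Millford 1058.480.
Highest priority: Claybrook.

Claybrook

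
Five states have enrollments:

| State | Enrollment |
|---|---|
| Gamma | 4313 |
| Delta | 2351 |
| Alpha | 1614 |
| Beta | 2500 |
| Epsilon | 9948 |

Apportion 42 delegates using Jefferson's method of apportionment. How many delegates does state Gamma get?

9

Standard divisor 20726/42 ≈ 493.476; standard quotas: Gamma 8.740, Delta 4.764, Alpha 3.271, Beta 5.066, Epsilon 20.159.
Rounding down gives 8, 4, 3, 5, 20 = 40 seats, so the divisor must be adjusted.
With modified divisor 472.66: modified quotas Gamma 9.125, Delta 4.974, Alpha 3.415, Beta 5.289, Epsilon 21.047.
Rounding down: Gamma 9, Delta 4, Alpha 3, Beta 5, Epsilon 21 (total 42).
Gamma receives 9.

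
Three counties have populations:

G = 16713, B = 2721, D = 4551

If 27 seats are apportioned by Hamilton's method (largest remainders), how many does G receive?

19

Total 23985; standard divisor 23985/27 ≈ 888.333.
Standard quotas: G 18.8139, B 3.0630, D 5.1231.
Lower quotas: G 18, B 3, D 5 (sum 26, leaving 1 seat).
Remainders in descending order: G 0.8139, D 0.1231, B 0.0630.
The surplus seat goes to G.
G receives 19.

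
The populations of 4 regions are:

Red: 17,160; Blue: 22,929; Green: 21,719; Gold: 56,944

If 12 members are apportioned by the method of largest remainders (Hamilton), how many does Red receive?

2

Total 118752; standard divisor 118752/12 = 9896.
Standard quotas: Red 1.7340, Blue 2.3170, Green 2.1947, Gold 5.7542.
Lower quotas: Red 1, Blue 2, Green 2, Gold 5 (sum 10, leaving 2 seats).
Remainders in descending order: Gold 0.7542, Red 0.7340, Blue 0.3170, Green 0.1947.
The surplus seats go to Gold, Red.
Red receives 2.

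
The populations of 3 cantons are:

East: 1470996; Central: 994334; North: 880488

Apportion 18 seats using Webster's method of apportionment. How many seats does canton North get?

5

Standard divisor 3345818/18 ≈ 185878.778; standard quotas: East 7.914, Central 5.349, North 4.737.
Rounding to the nearest integer gives East 8, Central 5, North 5 — total 18, matching the house size, so no adjustment is needed.
North receives 5.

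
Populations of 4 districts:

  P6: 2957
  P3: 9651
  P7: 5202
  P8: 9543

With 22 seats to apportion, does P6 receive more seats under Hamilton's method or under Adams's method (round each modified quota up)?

Hamilton: P6 2, P3 8, P7 4, P8 8.
Adams: P6 3, P3 8, P7 4, P8 7.
P6 gets 2 under Hamilton and 3 under Adams.

Adams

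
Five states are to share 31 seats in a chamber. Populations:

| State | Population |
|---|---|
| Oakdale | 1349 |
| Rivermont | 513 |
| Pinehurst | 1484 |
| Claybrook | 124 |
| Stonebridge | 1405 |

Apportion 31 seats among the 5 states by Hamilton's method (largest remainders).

The standard divisor is 4875/31 ≈ 157.258.
Standard quotas: Oakdale 8.578, Rivermont 3.262, Pinehurst 9.437, Claybrook 0.789, Stonebridge 8.934.
Lower quotas: Oakdale 8, Rivermont 3, Pinehurst 9, Claybrook 0, Stonebridge 8 (sum 28, leaving 3 seats).
Remainders in descending order: Stonebridge 0.934, Claybrook 0.789, Oakdale 0.578, Pinehurst 0.437, Rivermont 0.262.
Largest remainders: Stonebridge, Claybrook, Oakdale receive the extra seats.

Oakdale 9; Rivermont 3; Pinehurst 9; Claybrook 1; Stonebridge 9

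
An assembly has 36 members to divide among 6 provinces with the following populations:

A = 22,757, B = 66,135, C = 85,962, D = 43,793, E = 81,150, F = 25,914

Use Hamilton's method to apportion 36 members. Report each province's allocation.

Total 325711; standard divisor 325711/36 ≈ 9047.528.
Standard quotas: A 2.5153, B 7.3097, C 9.5012, D 4.8403, E 8.9693, F 2.8642.
Lower quotas: A 2, B 7, C 9, D 4, E 8, F 2 (sum 32, leaving 4 seats).
Remainders in descending order: E 0.9693, F 0.8642, D 0.8403, A 0.5153, C 0.5012, B 0.3097.
The surplus seats go to E, F, D, A.

A 3, B 7, C 9, D 5, E 9, F 3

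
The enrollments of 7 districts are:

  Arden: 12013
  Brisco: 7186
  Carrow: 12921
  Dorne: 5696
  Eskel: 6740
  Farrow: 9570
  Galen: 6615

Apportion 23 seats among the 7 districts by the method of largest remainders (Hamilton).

Arden 4; Brisco 3; Carrow 5; Dorne 2; Eskel 3; Farrow 4; Galen 2

Total 60741; standard divisor 60741/23 ≈ 2640.913.
Standard quotas: Arden 4.5488, Brisco 2.7210, Carrow 4.8926, Dorne 2.1568, Eskel 2.5521, Farrow 3.6237, Galen 2.5048.
Lower quotas: Arden 4, Brisco 2, Carrow 4, Dorne 2, Eskel 2, Farrow 3, Galen 2 (sum 19, leaving 4 seats).
Remainders in descending order: Carrow 0.8926, Brisco 0.7210, Farrow 0.6237, Eskel 0.5521, Arden 0.5488, Galen 0.5048, Dorne 0.1568.
The surplus seats go to Carrow, Brisco, Farrow, Eskel.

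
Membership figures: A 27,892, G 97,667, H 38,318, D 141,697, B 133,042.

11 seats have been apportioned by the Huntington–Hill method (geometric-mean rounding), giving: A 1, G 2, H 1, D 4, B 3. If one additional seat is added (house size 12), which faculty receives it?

G

Priority for the next seat is population ÷ (√(s·(s+1))).
Priorities: A 19722.622, G 39872.386, H 27094.918, D 31684.412, B 38405.917.
Highest priority: G.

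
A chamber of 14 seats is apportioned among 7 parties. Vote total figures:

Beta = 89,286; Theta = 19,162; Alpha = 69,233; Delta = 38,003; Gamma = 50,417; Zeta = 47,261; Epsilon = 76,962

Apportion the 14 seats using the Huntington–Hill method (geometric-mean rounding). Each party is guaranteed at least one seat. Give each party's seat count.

With divisor 29842: modified quotas Beta 2.992, Theta 0.642, Alpha 2.320, Delta 1.273, Gamma 1.689, Zeta 1.584, Epsilon 2.579.
Geometric-mean thresholds: Beta √(2·3)=2.449, Theta (min 1), Alpha √(2·3)=2.449, Delta √(1·2)=1.414, Gamma √(1·2)=1.414, Zeta √(1·2)=1.414, Epsilon √(2·3)=2.449.
Each quota rounded against its threshold gives Beta 3, Theta 1, Alpha 2, Delta 1, Gamma 2, Zeta 2, Epsilon 3 (total 14).

Beta: 3, Theta: 1, Alpha: 2, Delta: 1, Gamma: 2, Zeta: 2, Epsilon: 3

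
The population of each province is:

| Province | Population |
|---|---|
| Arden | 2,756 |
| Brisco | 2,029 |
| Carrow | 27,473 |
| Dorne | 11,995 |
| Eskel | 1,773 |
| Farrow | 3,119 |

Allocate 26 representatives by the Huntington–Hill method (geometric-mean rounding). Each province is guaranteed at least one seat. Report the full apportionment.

With divisor 1922: modified quotas Arden 1.434, Brisco 1.056, Carrow 14.294, Dorne 6.241, Eskel 0.922, Farrow 1.623.
Geometric-mean thresholds: Arden √(1·2)=1.414, Brisco √(1·2)=1.414, Carrow √(14·15)=14.491, Dorne √(6·7)=6.481, Eskel (min 1), Farrow √(1·2)=1.414.
Each quota rounded against its threshold gives Arden 2, Brisco 1, Carrow 14, Dorne 6, Eskel 1, Farrow 2 (total 26).

Arden 2, Brisco 1, Carrow 14, Dorne 6, Eskel 1, Farrow 2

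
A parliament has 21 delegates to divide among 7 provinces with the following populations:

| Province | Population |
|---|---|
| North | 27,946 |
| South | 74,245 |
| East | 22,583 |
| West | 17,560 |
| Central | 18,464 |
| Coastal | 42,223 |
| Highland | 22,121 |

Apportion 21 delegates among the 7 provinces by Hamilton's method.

Total 225142; standard divisor 225142/21 ≈ 10721.048.
Standard quotas: North 2.6066, South 6.9252, East 2.1064, West 1.6379, Central 1.7222, Coastal 3.9383, Highland 2.0633.
Lower quotas: North 2, South 6, East 2, West 1, Central 1, Coastal 3, Highland 2 (sum 17, leaving 4 seats).
Remainders in descending order: Coastal 0.9383, South 0.9252, Central 0.7222, West 0.6379, North 0.6066, East 0.1064, Highland 0.0633.
The surplus seats go to Coastal, South, Central, West.

North=2, South=7, East=2, West=2, Central=2, Coastal=4, Highland=2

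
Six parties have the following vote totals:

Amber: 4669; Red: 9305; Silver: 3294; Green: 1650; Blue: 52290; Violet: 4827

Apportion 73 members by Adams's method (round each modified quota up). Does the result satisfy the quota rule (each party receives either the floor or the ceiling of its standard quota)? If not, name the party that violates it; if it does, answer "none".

Standard quotas: Amber 4.483, Red 8.934, Silver 3.163, Green 1.584, Blue 50.203, Violet 4.634.
Adams allocation: Amber 5, Red 9, Silver 4, Green 2, Blue 48, Violet 5.
Blue has quota 50.203 (lower 50, upper 51) but receives 48 — outside the quota interval.

Blue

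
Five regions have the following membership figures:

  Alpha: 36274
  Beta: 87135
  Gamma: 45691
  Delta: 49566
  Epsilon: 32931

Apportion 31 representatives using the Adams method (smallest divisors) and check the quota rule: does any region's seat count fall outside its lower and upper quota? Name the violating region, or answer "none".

none

Standard quotas: Alpha 4.469, Beta 10.736, Gamma 5.630, Delta 6.107, Epsilon 4.058.
Adams allocation: Alpha 5, Beta 10, Gamma 6, Delta 6, Epsilon 4.
Every allocation lies between the lower and upper quota.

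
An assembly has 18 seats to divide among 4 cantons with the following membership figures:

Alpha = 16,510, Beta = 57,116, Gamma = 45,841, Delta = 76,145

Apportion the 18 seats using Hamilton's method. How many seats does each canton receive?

Alpha: 2, Beta: 5, Gamma: 4, Delta: 7

Standard divisor: 195612 ÷ 18 ≈ 10867.333.
Standard quotas: Alpha 1.5192, Beta 5.2558, Gamma 4.2182, Delta 7.0068.
Lower quotas: Alpha 1, Beta 5, Gamma 4, Delta 7 (sum 17, leaving 1 seat).
Remainders in descending order: Alpha 0.5192, Beta 0.2558, Gamma 0.2182, Delta 0.0068.
The surplus seat goes to Alpha.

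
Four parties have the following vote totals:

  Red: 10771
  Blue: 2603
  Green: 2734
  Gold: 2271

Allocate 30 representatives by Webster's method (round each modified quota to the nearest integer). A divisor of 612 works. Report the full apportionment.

With modified divisor 612: modified quotas Red 17.600, Blue 4.253, Green 4.467, Gold 3.711.
Rounding to the nearest integer: Red 18, Blue 4, Green 4, Gold 4 (total 30).

Red 18, Blue 4, Green 4, Gold 4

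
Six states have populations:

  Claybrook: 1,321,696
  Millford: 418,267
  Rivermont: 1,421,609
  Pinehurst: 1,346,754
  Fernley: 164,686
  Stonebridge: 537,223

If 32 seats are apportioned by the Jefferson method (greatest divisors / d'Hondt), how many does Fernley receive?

1

Standard divisor 5210235/32 ≈ 162819.844; standard quotas: Claybrook 8.118, Millford 2.569, Rivermont 8.731, Pinehurst 8.271, Fernley 1.011, Stonebridge 3.299.
Rounding down gives 8, 2, 8, 8, 1, 3 = 30 seats, so the divisor must be adjusted.
With modified divisor 148200: modified quotas Claybrook 8.918, Millford 2.822, Rivermont 9.593, Pinehurst 9.087, Fernley 1.111, Stonebridge 3.625.
Rounding down: Claybrook 8, Millford 2, Rivermont 9, Pinehurst 9, Fernley 1, Stonebridge 3 (total 32).
Fernley receives 1.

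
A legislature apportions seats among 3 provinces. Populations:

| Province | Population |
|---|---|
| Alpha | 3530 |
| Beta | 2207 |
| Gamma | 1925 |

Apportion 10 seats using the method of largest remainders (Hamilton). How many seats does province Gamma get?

Total 7662; standard divisor 7662/10 ≈ 766.2.
Standard quotas: Alpha 4.607, Beta 2.880, Gamma 2.512.
Lower quotas: Alpha 4, Beta 2, Gamma 2 (sum 8, leaving 2 seats).
Remainders in descending order: Beta 0.880, Alpha 0.607, Gamma 0.512.
The surplus seats go to Beta, Alpha.
Gamma receives 2.

2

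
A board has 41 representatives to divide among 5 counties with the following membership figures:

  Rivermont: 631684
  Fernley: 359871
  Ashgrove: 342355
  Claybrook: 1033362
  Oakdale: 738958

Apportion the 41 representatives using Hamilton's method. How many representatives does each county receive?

The standard divisor is 3106230/41 ≈ 75761.707.
Standard quotas: Rivermont 8.3378, Fernley 4.7500, Ashgrove 4.5188, Claybrook 13.6396, Oakdale 9.7537.
Lower quotas: Rivermont 8, Fernley 4, Ashgrove 4, Claybrook 13, Oakdale 9 (sum 38, leaving 3 seats).
Remainders in descending order: Oakdale 0.7537, Fernley 0.7500, Claybrook 0.6396, Ashgrove 0.5188, Rivermont 0.3378.
Largest remainders: Oakdale, Fernley, Claybrook receive the extra seats.

Rivermont 8, Fernley 5, Ashgrove 4, Claybrook 14, Oakdale 10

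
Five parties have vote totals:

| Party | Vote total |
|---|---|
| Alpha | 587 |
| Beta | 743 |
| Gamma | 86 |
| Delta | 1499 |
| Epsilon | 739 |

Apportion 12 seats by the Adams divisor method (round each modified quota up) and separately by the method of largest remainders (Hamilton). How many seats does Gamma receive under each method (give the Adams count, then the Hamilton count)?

1 and 0

Adams: Alpha 2, Beta 2, Gamma 1, Delta 5, Epsilon 2.
Hamilton: Alpha 2, Beta 3, Gamma 0, Delta 5, Epsilon 2.
Gamma gets 1 under Adams and 0 under Hamilton.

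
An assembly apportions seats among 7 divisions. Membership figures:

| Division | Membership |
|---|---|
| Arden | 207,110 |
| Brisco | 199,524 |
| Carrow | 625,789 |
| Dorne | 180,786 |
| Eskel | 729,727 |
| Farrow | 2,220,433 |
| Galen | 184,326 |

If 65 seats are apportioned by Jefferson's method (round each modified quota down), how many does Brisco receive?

3

Standard divisor 4347695/65 ≈ 66887.615; standard quotas: Arden 3.096, Brisco 2.983, Carrow 9.356, Dorne 2.703, Eskel 10.910, Farrow 33.196, Galen 2.756.
Rounding down gives 3, 2, 9, 2, 10, 33, 2 = 61 seats, so the divisor must be adjusted.
With modified divisor 63000: modified quotas Arden 3.287, Brisco 3.167, Carrow 9.933, Dorne 2.870, Eskel 11.583, Farrow 35.245, Galen 2.926.
Rounding down: Arden 3, Brisco 3, Carrow 9, Dorne 2, Eskel 11, Farrow 35, Galen 2 (total 65).
Brisco receives 3.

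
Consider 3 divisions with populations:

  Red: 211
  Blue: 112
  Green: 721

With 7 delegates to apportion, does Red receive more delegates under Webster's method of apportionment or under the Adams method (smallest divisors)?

Webster: Red 1, Blue 1, Green 5.
Adams: Red 2, Blue 1, Green 4.
Red gets 1 under Webster and 2 under Adams.

Adams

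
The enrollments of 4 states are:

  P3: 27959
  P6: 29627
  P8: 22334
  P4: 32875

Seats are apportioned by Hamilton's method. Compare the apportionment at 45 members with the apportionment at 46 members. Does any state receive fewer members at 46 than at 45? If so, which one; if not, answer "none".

At 45 seats: P3 11, P6 12, P8 9, P4 13.
At 46 seats: P3 11, P6 12, P8 9, P4 14.
No state's allocation decreased.

none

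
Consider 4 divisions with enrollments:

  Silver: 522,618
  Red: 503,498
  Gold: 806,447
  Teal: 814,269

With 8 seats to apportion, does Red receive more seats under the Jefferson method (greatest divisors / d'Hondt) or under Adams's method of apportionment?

Jefferson: Silver 1, Red 1, Gold 3, Teal 3.
Adams: Silver 2, Red 2, Gold 2, Teal 2.
Red gets 1 under Jefferson and 2 under Adams.

Adams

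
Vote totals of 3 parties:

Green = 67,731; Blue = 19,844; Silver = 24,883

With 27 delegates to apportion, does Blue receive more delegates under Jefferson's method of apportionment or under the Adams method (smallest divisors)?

Adams

Jefferson: Green 17, Blue 4, Silver 6.
Adams: Green 16, Blue 5, Silver 6.
Blue gets 4 under Jefferson and 5 under Adams.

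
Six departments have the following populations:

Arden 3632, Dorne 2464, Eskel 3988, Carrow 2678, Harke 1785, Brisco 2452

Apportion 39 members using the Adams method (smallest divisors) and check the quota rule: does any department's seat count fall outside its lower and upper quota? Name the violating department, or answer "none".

Standard quotas: Arden 8.333, Dorne 5.653, Eskel 9.149, Carrow 6.144, Harke 4.095, Brisco 5.626.
Adams allocation: Arden 8, Dorne 6, Eskel 9, Carrow 6, Harke 4, Brisco 6.
Every allocation lies between the lower and upper quota.

none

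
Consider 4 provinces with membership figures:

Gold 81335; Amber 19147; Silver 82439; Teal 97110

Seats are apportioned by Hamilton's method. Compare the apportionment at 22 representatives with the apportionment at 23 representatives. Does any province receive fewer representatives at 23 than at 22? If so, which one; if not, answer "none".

At 22 seats: Gold 6, Amber 2, Silver 6, Teal 8.
At 23 seats: Gold 7, Amber 1, Silver 7, Teal 8.
Amber drops from 2 to 1.

Amber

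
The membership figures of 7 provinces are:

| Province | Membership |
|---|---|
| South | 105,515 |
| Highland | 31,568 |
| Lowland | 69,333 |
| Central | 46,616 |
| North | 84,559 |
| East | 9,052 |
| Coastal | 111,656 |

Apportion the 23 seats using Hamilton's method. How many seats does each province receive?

South=5, Highland=2, Lowland=4, Central=2, North=4, East=0, Coastal=6

Total 458299; standard divisor 458299/23 ≈ 19926.043.
Standard quotas: South 5.2953, Highland 1.5843, Lowland 3.4795, Central 2.3395, North 4.2436, East 0.4543, Coastal 5.6035.
Lower quotas: South 5, Highland 1, Lowland 3, Central 2, North 4, East 0, Coastal 5 (sum 20, leaving 3 seats).
Remainders in descending order: Coastal 0.6035, Highland 0.5843, Lowland 0.4795, East 0.4543, Central 0.3395, South 0.2953, North 0.2436.
The surplus seats go to Coastal, Highland, Lowland.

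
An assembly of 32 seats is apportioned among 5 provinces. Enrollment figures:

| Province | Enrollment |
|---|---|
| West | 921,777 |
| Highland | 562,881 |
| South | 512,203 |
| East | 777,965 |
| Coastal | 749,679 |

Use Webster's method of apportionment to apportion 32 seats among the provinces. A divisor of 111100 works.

With modified divisor 111100: modified quotas West 8.297, Highland 5.066, South 4.610, East 7.002, Coastal 6.748.
Rounding to the nearest integer: West 8, Highland 5, South 5, East 7, Coastal 7 (total 32).

West 8; Highland 5; South 5; East 7; Coastal 7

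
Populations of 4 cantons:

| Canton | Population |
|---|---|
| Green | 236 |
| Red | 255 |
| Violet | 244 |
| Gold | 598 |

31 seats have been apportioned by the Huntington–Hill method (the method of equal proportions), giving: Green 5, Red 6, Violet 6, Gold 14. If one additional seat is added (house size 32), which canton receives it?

Green

Priority for the next seat is population ÷ (√(s·(s+1))).
Priorities: Green 43.088, Red 39.347, Violet 37.650, Gold 41.266.
Highest priority: Green.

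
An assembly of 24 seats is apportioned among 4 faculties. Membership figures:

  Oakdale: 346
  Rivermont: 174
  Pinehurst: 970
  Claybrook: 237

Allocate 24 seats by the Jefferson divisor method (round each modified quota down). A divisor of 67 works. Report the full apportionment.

Oakdale=5; Rivermont=2; Pinehurst=14; Claybrook=3

With modified divisor 67: modified quotas Oakdale 5.164, Rivermont 2.597, Pinehurst 14.478, Claybrook 3.537.
Rounding down: Oakdale 5, Rivermont 2, Pinehurst 14, Claybrook 3 (total 24).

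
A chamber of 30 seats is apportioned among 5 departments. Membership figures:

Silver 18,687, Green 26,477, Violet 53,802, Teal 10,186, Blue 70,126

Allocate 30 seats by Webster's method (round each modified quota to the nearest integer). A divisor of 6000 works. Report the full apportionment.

With modified divisor 6000: modified quotas Silver 3.115, Green 4.413, Violet 8.967, Teal 1.698, Blue 11.688.
Rounding to the nearest integer: Silver 3, Green 4, Violet 9, Teal 2, Blue 12 (total 30).

Silver 3, Green 4, Violet 9, Teal 2, Blue 12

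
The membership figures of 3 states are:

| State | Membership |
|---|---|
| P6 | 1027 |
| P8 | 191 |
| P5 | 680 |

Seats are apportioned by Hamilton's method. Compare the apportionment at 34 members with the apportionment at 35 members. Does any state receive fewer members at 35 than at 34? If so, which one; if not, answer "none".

P8

At 34 seats: P6 18, P8 4, P5 12.
At 35 seats: P6 19, P8 3, P5 13.
P8 drops from 4 to 3.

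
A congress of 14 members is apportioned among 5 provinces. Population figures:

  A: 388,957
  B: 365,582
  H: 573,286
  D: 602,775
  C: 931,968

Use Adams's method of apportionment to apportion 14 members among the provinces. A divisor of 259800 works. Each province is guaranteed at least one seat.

With modified divisor 259800: modified quotas A 1.497, B 1.407, H 2.207, D 2.320, C 3.587.
Rounding up: A 2, B 2, H 3, D 3, C 4 (total 14).

A 2, B 2, H 3, D 3, C 4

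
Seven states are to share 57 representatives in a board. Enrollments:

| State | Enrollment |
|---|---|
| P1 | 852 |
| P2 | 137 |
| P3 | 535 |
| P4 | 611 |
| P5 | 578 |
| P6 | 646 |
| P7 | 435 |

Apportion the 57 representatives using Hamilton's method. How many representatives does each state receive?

Standard divisor: 3794 ÷ 57 ≈ 66.561.
Standard quotas: P1 12.800, P2 2.058, P3 8.038, P4 9.179, P5 8.684, P6 9.705, P7 6.535.
Lower quotas: P1 12, P2 2, P3 8, P4 9, P5 8, P6 9, P7 6 (sum 54, leaving 3 seats).
Remainders in descending order: P1 0.800, P6 0.705, P5 0.684, P7 0.535, P4 0.179, P2 0.058, P3 0.038.
Largest remainders: P1, P6, P5 receive the extra seats.

P1: 13, P2: 2, P3: 8, P4: 9, P5: 9, P6: 10, P7: 6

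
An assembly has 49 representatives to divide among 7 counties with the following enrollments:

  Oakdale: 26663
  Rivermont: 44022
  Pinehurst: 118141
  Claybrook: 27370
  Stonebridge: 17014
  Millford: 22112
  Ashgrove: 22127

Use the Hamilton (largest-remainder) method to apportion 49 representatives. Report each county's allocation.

Total 277449; standard divisor 277449/49 ≈ 5662.224.
Standard quotas: Oakdale 4.7089, Rivermont 7.7747, Pinehurst 20.8648, Claybrook 4.8338, Stonebridge 3.0048, Millford 3.9052, Ashgrove 3.9078.
Lower quotas: Oakdale 4, Rivermont 7, Pinehurst 20, Claybrook 4, Stonebridge 3, Millford 3, Ashgrove 3 (sum 44, leaving 5 seats).
Remainders in descending order: Ashgrove 0.9078, Millford 0.9052, Pinehurst 0.8648, Claybrook 0.8338, Rivermont 0.7747, Oakdale 0.7089, Stonebridge 0.0048.
Largest remainders: Ashgrove, Millford, Pinehurst, Claybrook, Rivermont receive the extra seats.

Oakdale=4; Rivermont=8; Pinehurst=21; Claybrook=5; Stonebridge=3; Millford=4; Ashgrove=4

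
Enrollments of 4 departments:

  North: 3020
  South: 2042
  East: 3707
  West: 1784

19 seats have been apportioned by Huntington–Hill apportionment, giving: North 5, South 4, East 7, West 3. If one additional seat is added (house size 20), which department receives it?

Priority for the next seat is population ÷ (√(s·(s+1))).
Priorities: North 551.374, South 456.605, East 495.369, West 514.996.
Highest priority: North.

North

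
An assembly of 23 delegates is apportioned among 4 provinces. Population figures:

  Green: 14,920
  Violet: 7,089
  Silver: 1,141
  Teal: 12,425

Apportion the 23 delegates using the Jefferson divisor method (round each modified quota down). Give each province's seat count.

Standard divisor 35575/23 ≈ 1546.739; standard quotas: Green 9.646, Violet 4.583, Silver 0.738, Teal 8.033.
Rounding down gives 9, 4, 0, 8 = 21 seats, so the divisor must be adjusted.
With modified divisor 1400: modified quotas Green 10.657, Violet 5.064, Silver 0.815, Teal 8.875.
Rounding down: Green 10, Violet 5, Silver 0, Teal 8 (total 23).

Green 10, Violet 5, Silver 0, Teal 8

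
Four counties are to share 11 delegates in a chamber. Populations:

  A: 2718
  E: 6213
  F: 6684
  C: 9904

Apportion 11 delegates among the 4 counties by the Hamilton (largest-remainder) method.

The standard divisor is 25519/11 ≈ 2319.909.
Standard quotas: A 1.1716, E 2.6781, F 2.8811, C 4.2691.
Lower quotas: A 1, E 2, F 2, C 4 (sum 9, leaving 2 seats).
Remainders in descending order: F 0.8811, E 0.6781, C 0.2691, A 0.1716.
Largest remainders: F, E receive the extra seats.

A: 1; E: 3; F: 3; C: 4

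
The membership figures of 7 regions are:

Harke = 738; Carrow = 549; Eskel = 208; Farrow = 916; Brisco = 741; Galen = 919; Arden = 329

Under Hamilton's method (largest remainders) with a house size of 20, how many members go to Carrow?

Total 4400; standard divisor 4400/20 = 220.
Standard quotas: Harke 3.355, Carrow 2.495, Eskel 0.945, Farrow 4.164, Brisco 3.368, Galen 4.177, Arden 1.495.
Lower quotas: Harke 3, Carrow 2, Eskel 0, Farrow 4, Brisco 3, Galen 4, Arden 1 (sum 17, leaving 3 seats).
Remainders in descending order: Eskel 0.945, Carrow 0.495, Arden 0.495, Brisco 0.368, Harke 0.355, Galen 0.177, Farrow 0.164.
The surplus seats go to Eskel, Carrow, Arden.
Carrow receives 3.

3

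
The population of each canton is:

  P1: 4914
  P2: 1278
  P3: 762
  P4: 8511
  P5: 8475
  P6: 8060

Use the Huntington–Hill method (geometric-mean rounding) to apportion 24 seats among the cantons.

With divisor 1366: modified quotas P1 3.597, P2 0.936, P3 0.558, P4 6.231, P5 6.204, P6 5.900.
Geometric-mean thresholds: P1 √(3·4)=3.464, P2 (min 1), P3 (min 1), P4 √(6·7)=6.481, P5 √(6·7)=6.481, P6 √(5·6)=5.477.
Each quota rounded against its threshold gives P1 4, P2 1, P3 1, P4 6, P5 6, P6 6 (total 24).

P1 4, P2 1, P3 1, P4 6, P5 6, P6 6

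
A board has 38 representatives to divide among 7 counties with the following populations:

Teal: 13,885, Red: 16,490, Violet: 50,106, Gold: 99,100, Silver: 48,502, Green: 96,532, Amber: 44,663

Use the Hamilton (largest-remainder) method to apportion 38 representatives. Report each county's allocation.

Teal: 1, Red: 2, Violet: 5, Gold: 10, Silver: 5, Green: 10, Amber: 5

The standard divisor is 369278/38 ≈ 9717.842.
Standard quotas: Teal 1.4288, Red 1.6969, Violet 5.1561, Gold 10.1977, Silver 4.9910, Green 9.9335, Amber 4.5960.
Lower quotas: Teal 1, Red 1, Violet 5, Gold 10, Silver 4, Green 9, Amber 4 (sum 34, leaving 4 seats).
Remainders in descending order: Silver 0.9910, Green 0.9335, Red 0.6969, Amber 0.5960, Teal 0.4288, Gold 0.1977, Violet 0.1561.
The surplus seats go to Silver, Green, Red, Amber.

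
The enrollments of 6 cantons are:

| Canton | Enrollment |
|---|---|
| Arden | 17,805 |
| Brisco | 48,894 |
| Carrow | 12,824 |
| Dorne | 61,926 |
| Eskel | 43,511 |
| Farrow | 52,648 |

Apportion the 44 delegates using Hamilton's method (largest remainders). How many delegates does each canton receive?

Total 237608; standard divisor 237608/44 ≈ 5400.182.
Standard quotas: Arden 3.2971, Brisco 9.0541, Carrow 2.3747, Dorne 11.4674, Eskel 8.0573, Farrow 9.7493.
Lower quotas: Arden 3, Brisco 9, Carrow 2, Dorne 11, Eskel 8, Farrow 9 (sum 42, leaving 2 seats).
Remainders in descending order: Farrow 0.7493, Dorne 0.4674, Carrow 0.3747, Arden 0.2971, Eskel 0.0573, Brisco 0.0541.
Largest remainders: Farrow, Dorne receive the extra seats.

Arden: 3, Brisco: 9, Carrow: 2, Dorne: 12, Eskel: 8, Farrow: 10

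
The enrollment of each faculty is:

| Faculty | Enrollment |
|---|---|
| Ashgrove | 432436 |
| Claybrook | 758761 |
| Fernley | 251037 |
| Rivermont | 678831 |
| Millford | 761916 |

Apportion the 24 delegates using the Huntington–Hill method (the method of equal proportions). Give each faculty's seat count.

Ashgrove 4; Claybrook 6; Fernley 2; Rivermont 6; Millford 6

With divisor 120752: modified quotas Ashgrove 3.581, Claybrook 6.284, Fernley 2.079, Rivermont 5.622, Millford 6.310.
Geometric-mean thresholds: Ashgrove √(3·4)=3.464, Claybrook √(6·7)=6.481, Fernley √(2·3)=2.449, Rivermont √(5·6)=5.477, Millford √(6·7)=6.481.
Each quota rounded against its threshold gives Ashgrove 4, Claybrook 6, Fernley 2, Rivermont 6, Millford 6 (total 24).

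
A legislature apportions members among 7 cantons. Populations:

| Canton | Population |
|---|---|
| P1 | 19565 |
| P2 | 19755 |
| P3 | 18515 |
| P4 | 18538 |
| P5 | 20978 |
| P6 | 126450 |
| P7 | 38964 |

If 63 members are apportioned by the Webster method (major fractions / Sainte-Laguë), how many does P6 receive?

Standard divisor 262765/63 ≈ 4170.873; standard quotas: P1 4.691, P2 4.736, P3 4.439, P4 4.445, P5 5.030, P6 30.317, P7 9.342.
Rounding to the nearest integer gives 5, 5, 4, 4, 5, 30, 9 = 62 seats, so the divisor must be adjusted.
With modified divisor 4138: modified quotas P1 4.728, P2 4.774, P3 4.474, P4 4.480, P5 5.070, P6 30.558, P7 9.416.
Rounding to the nearest integer: P1 5, P2 5, P3 4, P4 4, P5 5, P6 31, P7 9 (total 63).
P6 receives 31.

31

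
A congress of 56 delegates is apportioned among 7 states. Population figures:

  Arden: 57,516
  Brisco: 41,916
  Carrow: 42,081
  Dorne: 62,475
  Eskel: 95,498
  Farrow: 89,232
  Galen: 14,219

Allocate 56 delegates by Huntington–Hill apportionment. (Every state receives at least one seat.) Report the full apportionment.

Arden=8, Brisco=6, Carrow=6, Dorne=9, Eskel=13, Farrow=12, Galen=2

With divisor 7254: modified quotas Arden 7.929, Brisco 5.778, Carrow 5.801, Dorne 8.612, Eskel 13.165, Farrow 12.301, Galen 1.960.
Geometric-mean thresholds: Arden √(7·8)=7.483, Brisco √(5·6)=5.477, Carrow √(5·6)=5.477, Dorne √(8·9)=8.485, Eskel √(13·14)=13.491, Farrow √(12·13)=12.490, Galen √(1·2)=1.414.
Each quota rounded against its threshold gives Arden 8, Brisco 6, Carrow 6, Dorne 9, Eskel 13, Farrow 12, Galen 2 (total 56).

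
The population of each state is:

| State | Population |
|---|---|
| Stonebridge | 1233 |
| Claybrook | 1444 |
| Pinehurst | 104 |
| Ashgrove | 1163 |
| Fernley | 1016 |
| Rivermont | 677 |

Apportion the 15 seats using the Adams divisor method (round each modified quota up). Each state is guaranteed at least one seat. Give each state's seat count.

Stonebridge 3, Claybrook 3, Pinehurst 1, Ashgrove 3, Fernley 3, Rivermont 2

Standard divisor 5637/15 ≈ 375.8; standard quotas: Stonebridge 3.281, Claybrook 3.842, Pinehurst 0.277, Ashgrove 3.095, Fernley 2.704, Rivermont 1.801.
Rounding up gives 4, 4, 1, 4, 3, 2 = 18 seats, so the divisor must be adjusted.
With modified divisor 500: modified quotas Stonebridge 2.466, Claybrook 2.888, Pinehurst 0.208, Ashgrove 2.326, Fernley 2.032, Rivermont 1.354.
Rounding up: Stonebridge 3, Claybrook 3, Pinehurst 1, Ashgrove 3, Fernley 3, Rivermont 2 (total 15).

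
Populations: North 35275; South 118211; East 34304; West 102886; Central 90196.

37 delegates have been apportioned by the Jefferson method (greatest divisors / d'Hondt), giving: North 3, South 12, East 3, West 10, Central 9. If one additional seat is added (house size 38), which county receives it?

West

Priority for the next seat is population ÷ (current seats + 1).
Priorities: North 8818.750, South 9093.154, East 8576.000, West 9353.273, Central 9019.600.
Highest priority: West.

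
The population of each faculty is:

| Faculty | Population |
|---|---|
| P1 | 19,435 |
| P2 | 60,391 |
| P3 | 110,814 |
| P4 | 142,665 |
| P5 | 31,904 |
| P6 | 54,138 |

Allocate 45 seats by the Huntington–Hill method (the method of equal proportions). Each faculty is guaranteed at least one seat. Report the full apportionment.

With divisor 9264: modified quotas P1 2.098, P2 6.519, P3 11.962, P4 15.400, P5 3.444, P6 5.844.
Geometric-mean thresholds: P1 √(2·3)=2.449, P2 √(6·7)=6.481, P3 √(11·12)=11.489, P4 √(15·16)=15.492, P5 √(3·4)=3.464, P6 √(5·6)=5.477.
Each quota rounded against its threshold gives P1 2, P2 7, P3 12, P4 15, P5 3, P6 6 (total 45).

P1=2; P2=7; P3=12; P4=15; P5=3; P6=6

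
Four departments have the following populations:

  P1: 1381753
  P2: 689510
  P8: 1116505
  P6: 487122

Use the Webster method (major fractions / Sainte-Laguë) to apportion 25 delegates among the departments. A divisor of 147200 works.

With modified divisor 147200: modified quotas P1 9.387, P2 4.684, P8 7.585, P6 3.309.
Rounding to the nearest integer: P1 9, P2 5, P8 8, P6 3 (total 25).

P1 9, P2 5, P8 8, P6 3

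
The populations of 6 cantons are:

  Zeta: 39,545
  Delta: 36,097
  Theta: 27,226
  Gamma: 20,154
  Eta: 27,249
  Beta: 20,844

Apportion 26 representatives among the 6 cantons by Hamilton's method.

The standard divisor is 171115/26 ≈ 6581.346.
Standard quotas: Zeta 6.0086, Delta 5.4847, Theta 4.1368, Gamma 3.0623, Eta 4.1403, Beta 3.1671.
Lower quotas: Zeta 6, Delta 5, Theta 4, Gamma 3, Eta 4, Beta 3 (sum 25, leaving 1 seat).
Remainders in descending order: Delta 0.4847, Beta 0.1671, Eta 0.1403, Theta 0.1368, Gamma 0.0623, Zeta 0.0086.
Largest remainder: Delta receives the extra seat.

Zeta 6; Delta 6; Theta 4; Gamma 3; Eta 4; Beta 3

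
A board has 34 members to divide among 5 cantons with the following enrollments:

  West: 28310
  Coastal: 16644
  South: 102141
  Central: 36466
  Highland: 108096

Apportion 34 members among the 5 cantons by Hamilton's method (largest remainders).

Standard divisor: 291657 ÷ 34 ≈ 8578.147.
Standard quotas: West 3.3002, Coastal 1.9403, South 11.9071, Central 4.2510, Highland 12.6013.
Lower quotas: West 3, Coastal 1, South 11, Central 4, Highland 12 (sum 31, leaving 3 seats).
Remainders in descending order: Coastal 0.9403, South 0.9071, Highland 0.6013, West 0.3002, Central 0.2510.
Largest remainders: Coastal, South, Highland receive the extra seats.

West 3, Coastal 2, South 12, Central 4, Highland 13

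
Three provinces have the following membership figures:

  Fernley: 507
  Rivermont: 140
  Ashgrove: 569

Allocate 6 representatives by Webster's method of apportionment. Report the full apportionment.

Fernley=2, Rivermont=1, Ashgrove=3

Standard divisor 1216/6 ≈ 202.667; standard quotas: Fernley 2.502, Rivermont 0.691, Ashgrove 2.808.
Rounding to the nearest integer gives 3, 1, 3 = 7 seats, so the divisor must be adjusted.
With modified divisor 220: modified quotas Fernley 2.305, Rivermont 0.636, Ashgrove 2.586.
Rounding to the nearest integer: Fernley 2, Rivermont 1, Ashgrove 3 (total 6).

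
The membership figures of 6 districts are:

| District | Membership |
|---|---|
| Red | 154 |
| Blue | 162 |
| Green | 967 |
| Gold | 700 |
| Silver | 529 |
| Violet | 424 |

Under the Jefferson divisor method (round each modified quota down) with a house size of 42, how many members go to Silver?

8

Standard divisor 2936/42 ≈ 69.905; standard quotas: Red 2.203, Blue 2.317, Green 13.833, Gold 10.014, Silver 7.567, Violet 6.065.
Rounding down gives 2, 2, 13, 10, 7, 6 = 40 seats, so the divisor must be adjusted.
With modified divisor 65: modified quotas Red 2.369, Blue 2.492, Green 14.877, Gold 10.769, Silver 8.138, Violet 6.523.
Rounding down: Red 2, Blue 2, Green 14, Gold 10, Silver 8, Violet 6 (total 42).
Silver receives 8.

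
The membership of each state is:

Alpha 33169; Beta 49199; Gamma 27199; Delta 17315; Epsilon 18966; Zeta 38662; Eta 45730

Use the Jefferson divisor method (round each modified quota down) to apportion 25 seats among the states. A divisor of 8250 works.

Alpha 4; Beta 5; Gamma 3; Delta 2; Epsilon 2; Zeta 4; Eta 5

With modified divisor 8250: modified quotas Alpha 4.020, Beta 5.964, Gamma 3.297, Delta 2.099, Epsilon 2.299, Zeta 4.686, Eta 5.543.
Rounding down: Alpha 4, Beta 5, Gamma 3, Delta 2, Epsilon 2, Zeta 4, Eta 5 (total 25).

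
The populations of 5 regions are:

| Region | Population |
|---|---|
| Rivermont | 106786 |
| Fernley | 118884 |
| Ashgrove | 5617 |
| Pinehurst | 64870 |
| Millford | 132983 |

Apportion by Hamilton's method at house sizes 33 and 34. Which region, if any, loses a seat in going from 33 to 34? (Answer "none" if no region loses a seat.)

At 33 seats: Rivermont 8, Fernley 9, Ashgrove 1, Pinehurst 5, Millford 10.
At 34 seats: Rivermont 9, Fernley 9, Ashgrove 0, Pinehurst 5, Millford 11.
Ashgrove drops from 1 to 0.

Ashgrove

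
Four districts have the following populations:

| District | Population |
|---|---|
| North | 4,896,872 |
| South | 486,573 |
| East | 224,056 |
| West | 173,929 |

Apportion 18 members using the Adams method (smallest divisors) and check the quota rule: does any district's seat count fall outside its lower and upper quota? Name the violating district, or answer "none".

North

Standard quotas: North 15.246, South 1.515, East 0.698, West 0.542.
Adams allocation: North 14, South 2, East 1, West 1.
North has quota 15.246 (lower 15, upper 16) but receives 14 — outside the quota interval.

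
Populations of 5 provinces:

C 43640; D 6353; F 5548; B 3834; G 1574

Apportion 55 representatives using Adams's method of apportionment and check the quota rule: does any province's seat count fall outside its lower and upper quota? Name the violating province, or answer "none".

C

Standard quotas: C 39.380, D 5.733, F 5.006, B 3.460, G 1.420.
Adams allocation: C 38, D 6, F 5, B 4, G 2.
C has quota 39.380 (lower 39, upper 40) but receives 38 — outside the quota interval.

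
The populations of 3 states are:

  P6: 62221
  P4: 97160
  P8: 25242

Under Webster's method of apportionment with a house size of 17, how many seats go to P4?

9

Standard divisor 184623/17 ≈ 10860.176; standard quotas: P6 5.729, P4 8.946, P8 2.324.
Rounding to the nearest integer gives P6 6, P4 9, P8 2 — total 17, matching the house size, so no adjustment is needed.
P4 receives 9.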